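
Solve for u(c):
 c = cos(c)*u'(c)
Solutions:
 u(c) = C1 + Integral(c/cos(c), c)


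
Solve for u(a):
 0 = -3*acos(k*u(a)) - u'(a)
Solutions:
 Integral(1/acos(_y*k), (_y, u(a))) = C1 - 3*a


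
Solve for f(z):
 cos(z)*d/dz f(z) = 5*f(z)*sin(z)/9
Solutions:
 f(z) = C1/cos(z)^(5/9)


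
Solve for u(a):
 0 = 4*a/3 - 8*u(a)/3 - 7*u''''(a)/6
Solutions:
 u(a) = a/2 + (C1*sin(sqrt(2)*7^(3/4)*a/7) + C2*cos(sqrt(2)*7^(3/4)*a/7))*exp(-sqrt(2)*7^(3/4)*a/7) + (C3*sin(sqrt(2)*7^(3/4)*a/7) + C4*cos(sqrt(2)*7^(3/4)*a/7))*exp(sqrt(2)*7^(3/4)*a/7)


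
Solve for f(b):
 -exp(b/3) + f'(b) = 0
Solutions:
 f(b) = C1 + 3*exp(b/3)


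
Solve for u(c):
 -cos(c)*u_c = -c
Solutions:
 u(c) = C1 + Integral(c/cos(c), c)


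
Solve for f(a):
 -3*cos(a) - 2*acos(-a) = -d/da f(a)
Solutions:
 f(a) = C1 + 2*a*acos(-a) + 2*sqrt(1 - a^2) + 3*sin(a)


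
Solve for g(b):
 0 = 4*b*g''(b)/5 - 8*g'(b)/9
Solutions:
 g(b) = C1 + C2*b^(19/9)


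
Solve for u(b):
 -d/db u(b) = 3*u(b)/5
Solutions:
 u(b) = C1*exp(-3*b/5)


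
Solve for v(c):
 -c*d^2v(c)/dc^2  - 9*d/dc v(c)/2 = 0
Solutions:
 v(c) = C1 + C2/c^(7/2)


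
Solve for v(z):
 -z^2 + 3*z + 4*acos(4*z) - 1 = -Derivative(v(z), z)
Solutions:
 v(z) = C1 + z^3/3 - 3*z^2/2 - 4*z*acos(4*z) + z + sqrt(1 - 16*z^2)


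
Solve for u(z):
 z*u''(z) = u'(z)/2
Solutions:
 u(z) = C1 + C2*z^(3/2)


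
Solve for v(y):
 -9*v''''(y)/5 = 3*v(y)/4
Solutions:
 v(y) = (C1*sin(3^(3/4)*5^(1/4)*y/6) + C2*cos(3^(3/4)*5^(1/4)*y/6))*exp(-3^(3/4)*5^(1/4)*y/6) + (C3*sin(3^(3/4)*5^(1/4)*y/6) + C4*cos(3^(3/4)*5^(1/4)*y/6))*exp(3^(3/4)*5^(1/4)*y/6)


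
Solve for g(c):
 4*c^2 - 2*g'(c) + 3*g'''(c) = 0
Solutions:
 g(c) = C1 + C2*exp(-sqrt(6)*c/3) + C3*exp(sqrt(6)*c/3) + 2*c^3/3 + 6*c


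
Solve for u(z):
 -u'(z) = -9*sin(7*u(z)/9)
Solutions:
 -9*z + 9*log(cos(7*u(z)/9) - 1)/14 - 9*log(cos(7*u(z)/9) + 1)/14 = C1


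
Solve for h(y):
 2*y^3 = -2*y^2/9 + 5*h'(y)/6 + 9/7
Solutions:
 h(y) = C1 + 3*y^4/5 + 4*y^3/45 - 54*y/35


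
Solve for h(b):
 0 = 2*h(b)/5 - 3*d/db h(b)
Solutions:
 h(b) = C1*exp(2*b/15)


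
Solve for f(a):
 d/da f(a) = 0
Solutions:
 f(a) = C1


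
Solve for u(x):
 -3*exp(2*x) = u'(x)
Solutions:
 u(x) = C1 - 3*exp(2*x)/2


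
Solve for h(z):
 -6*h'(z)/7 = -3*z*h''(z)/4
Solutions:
 h(z) = C1 + C2*z^(15/7)


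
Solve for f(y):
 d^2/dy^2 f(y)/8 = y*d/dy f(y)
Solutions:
 f(y) = C1 + C2*erfi(2*y)


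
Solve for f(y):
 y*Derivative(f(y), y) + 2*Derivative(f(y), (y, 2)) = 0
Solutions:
 f(y) = C1 + C2*erf(y/2)


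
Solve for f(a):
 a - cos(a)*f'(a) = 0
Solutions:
 f(a) = C1 + Integral(a/cos(a), a)


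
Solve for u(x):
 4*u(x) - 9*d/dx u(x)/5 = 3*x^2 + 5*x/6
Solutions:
 u(x) = C1*exp(20*x/9) + 3*x^2/4 + 53*x/60 + 159/400


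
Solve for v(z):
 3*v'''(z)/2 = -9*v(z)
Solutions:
 v(z) = C3*exp(-6^(1/3)*z) + (C1*sin(2^(1/3)*3^(5/6)*z/2) + C2*cos(2^(1/3)*3^(5/6)*z/2))*exp(6^(1/3)*z/2)


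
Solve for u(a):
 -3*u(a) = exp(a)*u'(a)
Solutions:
 u(a) = C1*exp(3*exp(-a))


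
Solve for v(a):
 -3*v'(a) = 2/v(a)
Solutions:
 v(a) = -sqrt(C1 - 12*a)/3
 v(a) = sqrt(C1 - 12*a)/3


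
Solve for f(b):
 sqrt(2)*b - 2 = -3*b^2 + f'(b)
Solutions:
 f(b) = C1 + b^3 + sqrt(2)*b^2/2 - 2*b


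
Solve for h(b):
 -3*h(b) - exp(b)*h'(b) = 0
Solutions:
 h(b) = C1*exp(3*exp(-b))


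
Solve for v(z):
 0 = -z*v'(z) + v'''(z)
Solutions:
 v(z) = C1 + Integral(C2*airyai(z) + C3*airybi(z), z)


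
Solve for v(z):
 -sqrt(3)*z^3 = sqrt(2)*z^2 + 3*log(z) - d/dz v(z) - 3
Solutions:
 v(z) = C1 + sqrt(3)*z^4/4 + sqrt(2)*z^3/3 + 3*z*log(z) - 6*z


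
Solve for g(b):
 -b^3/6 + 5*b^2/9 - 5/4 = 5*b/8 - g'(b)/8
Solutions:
 g(b) = C1 + b^4/3 - 40*b^3/27 + 5*b^2/2 + 10*b


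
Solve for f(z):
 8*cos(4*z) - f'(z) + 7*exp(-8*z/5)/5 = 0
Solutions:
 f(z) = C1 + 2*sin(4*z) - 7*exp(-8*z/5)/8


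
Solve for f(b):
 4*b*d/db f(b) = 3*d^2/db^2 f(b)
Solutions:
 f(b) = C1 + C2*erfi(sqrt(6)*b/3)


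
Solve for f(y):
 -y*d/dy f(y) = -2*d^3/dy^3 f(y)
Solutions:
 f(y) = C1 + Integral(C2*airyai(2^(2/3)*y/2) + C3*airybi(2^(2/3)*y/2), y)


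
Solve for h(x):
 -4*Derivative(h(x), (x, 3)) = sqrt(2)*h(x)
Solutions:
 h(x) = C3*exp(-sqrt(2)*x/2) + (C1*sin(sqrt(6)*x/4) + C2*cos(sqrt(6)*x/4))*exp(sqrt(2)*x/4)


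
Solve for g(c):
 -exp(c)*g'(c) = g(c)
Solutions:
 g(c) = C1*exp(exp(-c))


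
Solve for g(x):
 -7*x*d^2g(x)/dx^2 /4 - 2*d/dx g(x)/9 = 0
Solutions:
 g(x) = C1 + C2*x^(55/63)


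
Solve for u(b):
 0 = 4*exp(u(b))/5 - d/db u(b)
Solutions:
 u(b) = log(-1/(C1 + 4*b)) + log(5)


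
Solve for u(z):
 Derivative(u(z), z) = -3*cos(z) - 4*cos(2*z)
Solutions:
 u(z) = C1 - 3*sin(z) - 2*sin(2*z)


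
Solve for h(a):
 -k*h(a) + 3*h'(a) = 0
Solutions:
 h(a) = C1*exp(a*k/3)


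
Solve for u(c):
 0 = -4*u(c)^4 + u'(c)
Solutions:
 u(c) = (-1/(C1 + 12*c))^(1/3)
 u(c) = (-1/(C1 + 4*c))^(1/3)*(-3^(2/3) - 3*3^(1/6)*I)/6
 u(c) = (-1/(C1 + 4*c))^(1/3)*(-3^(2/3) + 3*3^(1/6)*I)/6


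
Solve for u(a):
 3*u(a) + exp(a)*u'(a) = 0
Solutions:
 u(a) = C1*exp(3*exp(-a))


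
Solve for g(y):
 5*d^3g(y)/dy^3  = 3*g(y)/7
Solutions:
 g(y) = C3*exp(3^(1/3)*35^(2/3)*y/35) + (C1*sin(3^(5/6)*35^(2/3)*y/70) + C2*cos(3^(5/6)*35^(2/3)*y/70))*exp(-3^(1/3)*35^(2/3)*y/70)


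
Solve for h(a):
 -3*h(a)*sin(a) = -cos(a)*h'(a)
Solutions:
 h(a) = C1/cos(a)^3


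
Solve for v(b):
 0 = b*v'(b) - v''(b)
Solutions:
 v(b) = C1 + C2*erfi(sqrt(2)*b/2)


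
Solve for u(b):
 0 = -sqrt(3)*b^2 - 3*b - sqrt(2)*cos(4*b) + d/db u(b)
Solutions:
 u(b) = C1 + sqrt(3)*b^3/3 + 3*b^2/2 + sqrt(2)*sin(4*b)/4


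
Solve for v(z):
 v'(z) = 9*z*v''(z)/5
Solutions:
 v(z) = C1 + C2*z^(14/9)


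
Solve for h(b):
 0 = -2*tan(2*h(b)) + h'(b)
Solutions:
 h(b) = -asin(C1*exp(4*b))/2 + pi/2
 h(b) = asin(C1*exp(4*b))/2


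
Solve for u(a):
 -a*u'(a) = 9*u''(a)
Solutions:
 u(a) = C1 + C2*erf(sqrt(2)*a/6)


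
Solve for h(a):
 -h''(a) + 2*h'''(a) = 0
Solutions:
 h(a) = C1 + C2*a + C3*exp(a/2)


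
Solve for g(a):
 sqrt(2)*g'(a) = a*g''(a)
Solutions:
 g(a) = C1 + C2*a^(1 + sqrt(2))


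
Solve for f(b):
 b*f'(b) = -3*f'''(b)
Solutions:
 f(b) = C1 + Integral(C2*airyai(-3^(2/3)*b/3) + C3*airybi(-3^(2/3)*b/3), b)


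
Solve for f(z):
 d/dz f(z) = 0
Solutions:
 f(z) = C1


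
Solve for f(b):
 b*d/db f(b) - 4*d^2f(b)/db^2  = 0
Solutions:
 f(b) = C1 + C2*erfi(sqrt(2)*b/4)


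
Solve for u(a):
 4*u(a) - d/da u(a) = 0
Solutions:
 u(a) = C1*exp(4*a)


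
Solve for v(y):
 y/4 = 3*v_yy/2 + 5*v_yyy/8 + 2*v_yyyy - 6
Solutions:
 v(y) = C1 + C2*y + y^3/36 + 283*y^2/144 + (C3*sin(sqrt(743)*y/32) + C4*cos(sqrt(743)*y/32))*exp(-5*y/32)


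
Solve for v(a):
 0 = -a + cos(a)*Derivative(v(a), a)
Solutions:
 v(a) = C1 + Integral(a/cos(a), a)


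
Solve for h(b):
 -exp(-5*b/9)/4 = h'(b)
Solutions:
 h(b) = C1 + 9*exp(-5*b/9)/20


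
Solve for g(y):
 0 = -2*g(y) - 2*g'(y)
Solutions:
 g(y) = C1*exp(-y)


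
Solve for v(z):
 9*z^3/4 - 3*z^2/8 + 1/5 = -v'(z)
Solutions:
 v(z) = C1 - 9*z^4/16 + z^3/8 - z/5


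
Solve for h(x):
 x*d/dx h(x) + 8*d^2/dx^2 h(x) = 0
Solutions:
 h(x) = C1 + C2*erf(x/4)


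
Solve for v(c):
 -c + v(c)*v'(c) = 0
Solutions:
 v(c) = -sqrt(C1 + c^2)
 v(c) = sqrt(C1 + c^2)


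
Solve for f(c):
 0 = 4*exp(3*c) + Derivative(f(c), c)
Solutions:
 f(c) = C1 - 4*exp(3*c)/3


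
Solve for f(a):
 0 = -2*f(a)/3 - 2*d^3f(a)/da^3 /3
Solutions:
 f(a) = C3*exp(-a) + (C1*sin(sqrt(3)*a/2) + C2*cos(sqrt(3)*a/2))*exp(a/2)


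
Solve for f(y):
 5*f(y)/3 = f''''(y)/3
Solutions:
 f(y) = C1*exp(-5^(1/4)*y) + C2*exp(5^(1/4)*y) + C3*sin(5^(1/4)*y) + C4*cos(5^(1/4)*y)


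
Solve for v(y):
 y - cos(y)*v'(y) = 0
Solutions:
 v(y) = C1 + Integral(y/cos(y), y)


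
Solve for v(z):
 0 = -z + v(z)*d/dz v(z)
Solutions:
 v(z) = -sqrt(C1 + z^2)
 v(z) = sqrt(C1 + z^2)


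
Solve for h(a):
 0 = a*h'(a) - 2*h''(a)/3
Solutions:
 h(a) = C1 + C2*erfi(sqrt(3)*a/2)


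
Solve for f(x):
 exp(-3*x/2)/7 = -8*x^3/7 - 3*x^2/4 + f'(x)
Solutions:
 f(x) = C1 + 2*x^4/7 + x^3/4 - 2*exp(-3*x/2)/21


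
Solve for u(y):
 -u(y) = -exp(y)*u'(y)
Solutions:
 u(y) = C1*exp(-exp(-y))


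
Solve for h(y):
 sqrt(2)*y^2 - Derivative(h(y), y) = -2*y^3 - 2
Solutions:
 h(y) = C1 + y^4/2 + sqrt(2)*y^3/3 + 2*y


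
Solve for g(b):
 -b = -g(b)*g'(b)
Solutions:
 g(b) = -sqrt(C1 + b^2)
 g(b) = sqrt(C1 + b^2)


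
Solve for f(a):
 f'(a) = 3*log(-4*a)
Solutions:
 f(a) = C1 + 3*a*log(-a) + 3*a*(-1 + 2*log(2))


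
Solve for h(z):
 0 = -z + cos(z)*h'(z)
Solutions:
 h(z) = C1 + Integral(z/cos(z), z)


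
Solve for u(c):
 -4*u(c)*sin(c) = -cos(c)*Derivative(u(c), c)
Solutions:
 u(c) = C1/cos(c)^4


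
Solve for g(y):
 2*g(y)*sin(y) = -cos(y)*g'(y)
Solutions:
 g(y) = C1*cos(y)^2


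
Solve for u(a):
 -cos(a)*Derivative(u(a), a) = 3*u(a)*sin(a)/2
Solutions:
 u(a) = C1*cos(a)^(3/2)


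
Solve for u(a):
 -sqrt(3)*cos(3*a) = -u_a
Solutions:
 u(a) = C1 + sqrt(3)*sin(3*a)/3


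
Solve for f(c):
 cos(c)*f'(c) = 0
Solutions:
 f(c) = C1


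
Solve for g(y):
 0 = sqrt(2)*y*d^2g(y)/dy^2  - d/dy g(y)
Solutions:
 g(y) = C1 + C2*y^(sqrt(2)/2 + 1)


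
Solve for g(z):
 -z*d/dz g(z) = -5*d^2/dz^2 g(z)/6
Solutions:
 g(z) = C1 + C2*erfi(sqrt(15)*z/5)


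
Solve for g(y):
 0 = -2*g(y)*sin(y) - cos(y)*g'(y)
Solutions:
 g(y) = C1*cos(y)^2


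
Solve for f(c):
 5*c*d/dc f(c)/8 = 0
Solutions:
 f(c) = C1


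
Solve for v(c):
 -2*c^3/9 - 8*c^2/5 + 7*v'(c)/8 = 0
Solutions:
 v(c) = C1 + 4*c^4/63 + 64*c^3/105


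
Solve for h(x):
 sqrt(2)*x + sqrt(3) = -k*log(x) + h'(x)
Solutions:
 h(x) = C1 + k*x*log(x) - k*x + sqrt(2)*x^2/2 + sqrt(3)*x


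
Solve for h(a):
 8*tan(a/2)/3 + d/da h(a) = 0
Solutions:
 h(a) = C1 + 16*log(cos(a/2))/3


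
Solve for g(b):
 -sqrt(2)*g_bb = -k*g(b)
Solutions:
 g(b) = C1*exp(-2^(3/4)*b*sqrt(k)/2) + C2*exp(2^(3/4)*b*sqrt(k)/2)


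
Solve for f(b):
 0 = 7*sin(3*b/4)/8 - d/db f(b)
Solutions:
 f(b) = C1 - 7*cos(3*b/4)/6


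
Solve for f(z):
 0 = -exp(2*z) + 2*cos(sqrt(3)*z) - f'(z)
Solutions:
 f(z) = C1 - exp(2*z)/2 + 2*sqrt(3)*sin(sqrt(3)*z)/3


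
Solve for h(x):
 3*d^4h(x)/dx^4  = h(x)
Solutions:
 h(x) = C1*exp(-3^(3/4)*x/3) + C2*exp(3^(3/4)*x/3) + C3*sin(3^(3/4)*x/3) + C4*cos(3^(3/4)*x/3)


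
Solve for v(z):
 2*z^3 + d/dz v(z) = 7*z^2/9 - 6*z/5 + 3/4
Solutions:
 v(z) = C1 - z^4/2 + 7*z^3/27 - 3*z^2/5 + 3*z/4


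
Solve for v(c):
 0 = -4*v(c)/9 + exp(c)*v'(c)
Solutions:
 v(c) = C1*exp(-4*exp(-c)/9)


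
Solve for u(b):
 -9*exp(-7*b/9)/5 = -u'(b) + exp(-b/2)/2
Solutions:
 u(b) = C1 - 1/sqrt(exp(b)) - 81*exp(-7*b/9)/35


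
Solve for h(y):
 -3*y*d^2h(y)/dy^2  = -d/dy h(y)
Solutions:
 h(y) = C1 + C2*y^(4/3)


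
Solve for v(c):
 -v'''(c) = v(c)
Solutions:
 v(c) = C3*exp(-c) + (C1*sin(sqrt(3)*c/2) + C2*cos(sqrt(3)*c/2))*exp(c/2)


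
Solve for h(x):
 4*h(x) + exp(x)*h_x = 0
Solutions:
 h(x) = C1*exp(4*exp(-x))


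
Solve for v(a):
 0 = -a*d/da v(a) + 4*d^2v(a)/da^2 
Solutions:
 v(a) = C1 + C2*erfi(sqrt(2)*a/4)


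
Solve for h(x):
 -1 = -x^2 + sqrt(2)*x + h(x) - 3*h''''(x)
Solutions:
 h(x) = C1*exp(-3^(3/4)*x/3) + C2*exp(3^(3/4)*x/3) + C3*sin(3^(3/4)*x/3) + C4*cos(3^(3/4)*x/3) + x^2 - sqrt(2)*x - 1


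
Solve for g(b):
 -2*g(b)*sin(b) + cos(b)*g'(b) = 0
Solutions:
 g(b) = C1/cos(b)^2


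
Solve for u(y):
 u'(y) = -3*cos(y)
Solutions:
 u(y) = C1 - 3*sin(y)


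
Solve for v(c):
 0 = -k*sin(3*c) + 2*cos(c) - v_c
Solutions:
 v(c) = C1 + k*cos(3*c)/3 + 2*sin(c)


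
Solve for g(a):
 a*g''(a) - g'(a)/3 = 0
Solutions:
 g(a) = C1 + C2*a^(4/3)


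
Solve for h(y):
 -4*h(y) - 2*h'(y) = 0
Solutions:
 h(y) = C1*exp(-2*y)


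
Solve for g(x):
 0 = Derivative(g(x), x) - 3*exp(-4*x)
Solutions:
 g(x) = C1 - 3*exp(-4*x)/4


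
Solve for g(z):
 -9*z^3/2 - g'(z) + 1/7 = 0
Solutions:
 g(z) = C1 - 9*z^4/8 + z/7


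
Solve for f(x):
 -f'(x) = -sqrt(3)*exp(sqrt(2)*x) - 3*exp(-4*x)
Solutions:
 f(x) = C1 + sqrt(6)*exp(sqrt(2)*x)/2 - 3*exp(-4*x)/4


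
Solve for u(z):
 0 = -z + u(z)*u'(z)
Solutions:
 u(z) = -sqrt(C1 + z^2)
 u(z) = sqrt(C1 + z^2)


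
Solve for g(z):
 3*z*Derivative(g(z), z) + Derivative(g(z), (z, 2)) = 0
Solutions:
 g(z) = C1 + C2*erf(sqrt(6)*z/2)


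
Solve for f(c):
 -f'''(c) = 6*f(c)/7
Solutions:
 f(c) = C3*exp(-6^(1/3)*7^(2/3)*c/7) + (C1*sin(2^(1/3)*3^(5/6)*7^(2/3)*c/14) + C2*cos(2^(1/3)*3^(5/6)*7^(2/3)*c/14))*exp(6^(1/3)*7^(2/3)*c/14)


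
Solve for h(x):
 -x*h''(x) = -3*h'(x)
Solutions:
 h(x) = C1 + C2*x^4


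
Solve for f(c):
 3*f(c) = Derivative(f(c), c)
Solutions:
 f(c) = C1*exp(3*c)


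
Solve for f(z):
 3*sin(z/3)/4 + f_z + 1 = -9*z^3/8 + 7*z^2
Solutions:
 f(z) = C1 - 9*z^4/32 + 7*z^3/3 - z + 9*cos(z/3)/4


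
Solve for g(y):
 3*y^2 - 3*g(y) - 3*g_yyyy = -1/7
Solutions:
 g(y) = y^2 + (C1*sin(sqrt(2)*y/2) + C2*cos(sqrt(2)*y/2))*exp(-sqrt(2)*y/2) + (C3*sin(sqrt(2)*y/2) + C4*cos(sqrt(2)*y/2))*exp(sqrt(2)*y/2) + 1/21


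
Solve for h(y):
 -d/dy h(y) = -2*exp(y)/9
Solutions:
 h(y) = C1 + 2*exp(y)/9


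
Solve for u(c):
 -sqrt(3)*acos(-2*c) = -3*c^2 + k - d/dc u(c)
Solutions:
 u(c) = C1 - c^3 + c*k + sqrt(3)*(c*acos(-2*c) + sqrt(1 - 4*c^2)/2)


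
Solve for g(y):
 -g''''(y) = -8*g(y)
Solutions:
 g(y) = C1*exp(-2^(3/4)*y) + C2*exp(2^(3/4)*y) + C3*sin(2^(3/4)*y) + C4*cos(2^(3/4)*y)


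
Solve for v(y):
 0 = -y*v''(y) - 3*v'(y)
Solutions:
 v(y) = C1 + C2/y^2


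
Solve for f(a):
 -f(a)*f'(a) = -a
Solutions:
 f(a) = -sqrt(C1 + a^2)
 f(a) = sqrt(C1 + a^2)


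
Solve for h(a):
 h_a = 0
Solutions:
 h(a) = C1


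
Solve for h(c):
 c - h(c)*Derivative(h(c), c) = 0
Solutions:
 h(c) = -sqrt(C1 + c^2)
 h(c) = sqrt(C1 + c^2)


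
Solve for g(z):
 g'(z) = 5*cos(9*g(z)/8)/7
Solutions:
 -5*z/7 - 4*log(sin(9*g(z)/8) - 1)/9 + 4*log(sin(9*g(z)/8) + 1)/9 = C1


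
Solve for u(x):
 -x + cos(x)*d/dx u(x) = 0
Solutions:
 u(x) = C1 + Integral(x/cos(x), x)


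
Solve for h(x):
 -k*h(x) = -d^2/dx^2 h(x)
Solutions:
 h(x) = C1*exp(-sqrt(k)*x) + C2*exp(sqrt(k)*x)


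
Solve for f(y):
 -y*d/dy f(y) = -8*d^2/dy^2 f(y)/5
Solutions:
 f(y) = C1 + C2*erfi(sqrt(5)*y/4)


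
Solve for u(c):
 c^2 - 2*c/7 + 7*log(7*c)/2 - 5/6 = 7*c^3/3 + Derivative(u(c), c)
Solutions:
 u(c) = C1 - 7*c^4/12 + c^3/3 - c^2/7 + 7*c*log(c)/2 - 13*c/3 + 7*c*log(7)/2


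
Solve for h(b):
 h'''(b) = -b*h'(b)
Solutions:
 h(b) = C1 + Integral(C2*airyai(-b) + C3*airybi(-b), b)


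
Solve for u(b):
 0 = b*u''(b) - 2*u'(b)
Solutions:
 u(b) = C1 + C2*b^3


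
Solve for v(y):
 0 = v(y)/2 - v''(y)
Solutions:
 v(y) = C1*exp(-sqrt(2)*y/2) + C2*exp(sqrt(2)*y/2)


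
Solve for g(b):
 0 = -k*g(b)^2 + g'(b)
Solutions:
 g(b) = -1/(C1 + b*k)


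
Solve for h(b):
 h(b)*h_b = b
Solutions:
 h(b) = -sqrt(C1 + b^2)
 h(b) = sqrt(C1 + b^2)


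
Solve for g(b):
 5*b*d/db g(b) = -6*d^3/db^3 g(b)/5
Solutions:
 g(b) = C1 + Integral(C2*airyai(-30^(2/3)*b/6) + C3*airybi(-30^(2/3)*b/6), b)


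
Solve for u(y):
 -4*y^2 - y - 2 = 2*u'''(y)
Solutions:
 u(y) = C1 + C2*y + C3*y^2 - y^5/30 - y^4/48 - y^3/6


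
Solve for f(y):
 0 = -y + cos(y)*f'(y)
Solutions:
 f(y) = C1 + Integral(y/cos(y), y)


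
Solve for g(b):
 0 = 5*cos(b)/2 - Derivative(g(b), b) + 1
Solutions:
 g(b) = C1 + b + 5*sin(b)/2


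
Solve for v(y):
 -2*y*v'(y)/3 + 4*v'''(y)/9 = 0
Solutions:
 v(y) = C1 + Integral(C2*airyai(2^(2/3)*3^(1/3)*y/2) + C3*airybi(2^(2/3)*3^(1/3)*y/2), y)


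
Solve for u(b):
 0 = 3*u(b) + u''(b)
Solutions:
 u(b) = C1*sin(sqrt(3)*b) + C2*cos(sqrt(3)*b)


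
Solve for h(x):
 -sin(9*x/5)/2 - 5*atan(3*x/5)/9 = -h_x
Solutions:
 h(x) = C1 + 5*x*atan(3*x/5)/9 - 25*log(9*x^2 + 25)/54 - 5*cos(9*x/5)/18


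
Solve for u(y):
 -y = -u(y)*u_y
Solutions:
 u(y) = -sqrt(C1 + y^2)
 u(y) = sqrt(C1 + y^2)


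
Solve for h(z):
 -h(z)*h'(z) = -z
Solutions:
 h(z) = -sqrt(C1 + z^2)
 h(z) = sqrt(C1 + z^2)


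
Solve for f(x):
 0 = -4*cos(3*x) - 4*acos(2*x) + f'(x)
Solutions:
 f(x) = C1 + 4*x*acos(2*x) - 2*sqrt(1 - 4*x^2) + 4*sin(3*x)/3


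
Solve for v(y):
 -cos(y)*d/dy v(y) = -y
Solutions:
 v(y) = C1 + Integral(y/cos(y), y)


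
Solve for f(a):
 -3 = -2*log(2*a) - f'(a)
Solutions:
 f(a) = C1 - 2*a*log(a) - a*log(4) + 5*a


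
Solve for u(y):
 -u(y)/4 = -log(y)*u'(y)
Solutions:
 u(y) = C1*exp(li(y)/4)


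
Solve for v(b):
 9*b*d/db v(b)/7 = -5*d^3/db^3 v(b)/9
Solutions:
 v(b) = C1 + Integral(C2*airyai(-3*3^(1/3)*35^(2/3)*b/35) + C3*airybi(-3*3^(1/3)*35^(2/3)*b/35), b)


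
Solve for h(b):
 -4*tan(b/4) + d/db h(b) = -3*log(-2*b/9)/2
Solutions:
 h(b) = C1 - 3*b*log(-b)/2 - 3*b*log(2)/2 + 3*b/2 + 3*b*log(3) - 16*log(cos(b/4))


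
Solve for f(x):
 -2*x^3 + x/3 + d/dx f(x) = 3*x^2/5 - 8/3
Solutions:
 f(x) = C1 + x^4/2 + x^3/5 - x^2/6 - 8*x/3


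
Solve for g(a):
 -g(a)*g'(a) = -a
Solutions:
 g(a) = -sqrt(C1 + a^2)
 g(a) = sqrt(C1 + a^2)


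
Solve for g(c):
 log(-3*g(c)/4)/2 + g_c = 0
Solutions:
 2*Integral(1/(log(-_y) - 2*log(2) + log(3)), (_y, g(c))) = C1 - c


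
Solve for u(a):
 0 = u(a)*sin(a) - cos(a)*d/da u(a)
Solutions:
 u(a) = C1/cos(a)


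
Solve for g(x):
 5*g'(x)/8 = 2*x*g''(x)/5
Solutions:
 g(x) = C1 + C2*x^(41/16)


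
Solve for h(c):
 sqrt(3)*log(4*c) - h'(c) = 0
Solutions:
 h(c) = C1 + sqrt(3)*c*log(c) - sqrt(3)*c + 2*sqrt(3)*c*log(2)


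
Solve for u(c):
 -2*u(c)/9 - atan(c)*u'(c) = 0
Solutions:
 u(c) = C1*exp(-2*Integral(1/atan(c), c)/9)


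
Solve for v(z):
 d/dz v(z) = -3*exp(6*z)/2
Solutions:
 v(z) = C1 - exp(6*z)/4


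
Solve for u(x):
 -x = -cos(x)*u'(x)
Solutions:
 u(x) = C1 + Integral(x/cos(x), x)


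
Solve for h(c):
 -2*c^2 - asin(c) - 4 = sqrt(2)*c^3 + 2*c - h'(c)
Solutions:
 h(c) = C1 + sqrt(2)*c^4/4 + 2*c^3/3 + c^2 + c*asin(c) + 4*c + sqrt(1 - c^2)


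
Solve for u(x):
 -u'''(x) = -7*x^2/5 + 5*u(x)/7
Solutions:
 u(x) = C3*exp(-5^(1/3)*7^(2/3)*x/7) + 49*x^2/25 + (C1*sin(sqrt(3)*5^(1/3)*7^(2/3)*x/14) + C2*cos(sqrt(3)*5^(1/3)*7^(2/3)*x/14))*exp(5^(1/3)*7^(2/3)*x/14)


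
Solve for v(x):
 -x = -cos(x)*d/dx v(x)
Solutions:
 v(x) = C1 + Integral(x/cos(x), x)


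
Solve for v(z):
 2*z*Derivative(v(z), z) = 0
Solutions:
 v(z) = C1


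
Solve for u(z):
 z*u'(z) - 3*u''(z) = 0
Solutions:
 u(z) = C1 + C2*erfi(sqrt(6)*z/6)


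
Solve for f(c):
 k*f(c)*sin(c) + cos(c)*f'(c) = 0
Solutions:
 f(c) = C1*exp(k*log(cos(c)))


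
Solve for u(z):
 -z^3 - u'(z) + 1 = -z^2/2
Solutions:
 u(z) = C1 - z^4/4 + z^3/6 + z


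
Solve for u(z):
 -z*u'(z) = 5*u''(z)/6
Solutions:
 u(z) = C1 + C2*erf(sqrt(15)*z/5)


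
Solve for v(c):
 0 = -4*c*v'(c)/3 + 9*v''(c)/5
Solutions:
 v(c) = C1 + C2*erfi(sqrt(30)*c/9)


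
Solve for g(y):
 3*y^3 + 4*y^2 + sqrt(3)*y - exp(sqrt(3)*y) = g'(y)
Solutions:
 g(y) = C1 + 3*y^4/4 + 4*y^3/3 + sqrt(3)*y^2/2 - sqrt(3)*exp(sqrt(3)*y)/3


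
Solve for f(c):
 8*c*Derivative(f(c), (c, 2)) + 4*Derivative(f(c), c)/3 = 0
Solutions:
 f(c) = C1 + C2*c^(5/6)


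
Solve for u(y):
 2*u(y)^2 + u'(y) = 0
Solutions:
 u(y) = 1/(C1 + 2*y)


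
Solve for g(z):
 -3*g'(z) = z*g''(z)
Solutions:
 g(z) = C1 + C2/z^2


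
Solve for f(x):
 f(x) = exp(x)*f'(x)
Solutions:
 f(x) = C1*exp(-exp(-x))


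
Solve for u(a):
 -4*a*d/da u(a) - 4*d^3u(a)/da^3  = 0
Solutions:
 u(a) = C1 + Integral(C2*airyai(-a) + C3*airybi(-a), a)


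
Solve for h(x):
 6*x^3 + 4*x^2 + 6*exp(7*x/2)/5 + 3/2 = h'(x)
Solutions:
 h(x) = C1 + 3*x^4/2 + 4*x^3/3 + 3*x/2 + 12*exp(7*x/2)/35


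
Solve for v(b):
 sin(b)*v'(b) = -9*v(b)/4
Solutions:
 v(b) = C1*(cos(b) + 1)^(9/8)/(cos(b) - 1)^(9/8)


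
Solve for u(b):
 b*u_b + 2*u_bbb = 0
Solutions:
 u(b) = C1 + Integral(C2*airyai(-2^(2/3)*b/2) + C3*airybi(-2^(2/3)*b/2), b)


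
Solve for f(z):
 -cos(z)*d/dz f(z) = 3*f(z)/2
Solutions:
 f(z) = C1*(sin(z) - 1)^(3/4)/(sin(z) + 1)^(3/4)


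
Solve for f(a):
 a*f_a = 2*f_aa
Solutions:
 f(a) = C1 + C2*erfi(a/2)


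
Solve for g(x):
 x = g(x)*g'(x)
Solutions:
 g(x) = -sqrt(C1 + x^2)
 g(x) = sqrt(C1 + x^2)


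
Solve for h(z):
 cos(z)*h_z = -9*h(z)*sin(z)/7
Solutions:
 h(z) = C1*cos(z)^(9/7)


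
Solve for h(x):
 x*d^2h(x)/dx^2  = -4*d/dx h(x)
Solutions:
 h(x) = C1 + C2/x^3


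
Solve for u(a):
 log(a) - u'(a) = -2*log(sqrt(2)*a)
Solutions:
 u(a) = C1 + 3*a*log(a) - 3*a + a*log(2)


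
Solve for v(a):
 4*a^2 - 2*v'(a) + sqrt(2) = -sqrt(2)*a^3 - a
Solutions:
 v(a) = C1 + sqrt(2)*a^4/8 + 2*a^3/3 + a^2/4 + sqrt(2)*a/2


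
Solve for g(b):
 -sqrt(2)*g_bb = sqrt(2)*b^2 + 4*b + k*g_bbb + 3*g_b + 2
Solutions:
 g(b) = C1 + C2*exp(sqrt(2)*b*(sqrt(1 - 6*k) - 1)/(2*k)) + C3*exp(-sqrt(2)*b*(sqrt(1 - 6*k) + 1)/(2*k)) - sqrt(2)*b^3/9 - 4*b^2/9 + 2*sqrt(2)*b*k/9 - 2*b/3 + 8*sqrt(2)*b/27


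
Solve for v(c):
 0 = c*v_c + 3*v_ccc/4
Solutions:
 v(c) = C1 + Integral(C2*airyai(-6^(2/3)*c/3) + C3*airybi(-6^(2/3)*c/3), c)


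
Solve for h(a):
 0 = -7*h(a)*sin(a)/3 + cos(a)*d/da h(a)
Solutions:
 h(a) = C1/cos(a)^(7/3)


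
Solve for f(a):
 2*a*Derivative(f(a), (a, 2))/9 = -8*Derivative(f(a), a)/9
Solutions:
 f(a) = C1 + C2/a^3


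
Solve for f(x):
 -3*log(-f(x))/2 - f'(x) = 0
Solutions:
 -li(-f(x)) = C1 - 3*x/2


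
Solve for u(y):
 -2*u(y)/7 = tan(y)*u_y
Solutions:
 u(y) = C1/sin(y)^(2/7)


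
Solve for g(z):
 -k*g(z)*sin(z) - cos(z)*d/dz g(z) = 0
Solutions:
 g(z) = C1*exp(k*log(cos(z)))


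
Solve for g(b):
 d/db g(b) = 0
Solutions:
 g(b) = C1


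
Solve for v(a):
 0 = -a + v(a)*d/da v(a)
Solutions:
 v(a) = -sqrt(C1 + a^2)
 v(a) = sqrt(C1 + a^2)


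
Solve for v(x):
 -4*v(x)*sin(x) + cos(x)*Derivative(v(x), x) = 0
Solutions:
 v(x) = C1/cos(x)^4


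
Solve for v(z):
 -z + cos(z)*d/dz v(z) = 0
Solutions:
 v(z) = C1 + Integral(z/cos(z), z)


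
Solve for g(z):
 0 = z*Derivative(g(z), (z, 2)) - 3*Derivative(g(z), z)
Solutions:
 g(z) = C1 + C2*z^4


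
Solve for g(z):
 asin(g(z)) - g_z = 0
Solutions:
 Integral(1/asin(_y), (_y, g(z))) = C1 + z


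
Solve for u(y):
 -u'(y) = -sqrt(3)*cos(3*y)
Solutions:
 u(y) = C1 + sqrt(3)*sin(3*y)/3


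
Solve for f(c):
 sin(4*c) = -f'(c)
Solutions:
 f(c) = C1 + cos(4*c)/4


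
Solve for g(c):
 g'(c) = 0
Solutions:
 g(c) = C1


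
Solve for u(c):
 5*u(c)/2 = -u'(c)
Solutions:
 u(c) = C1*exp(-5*c/2)


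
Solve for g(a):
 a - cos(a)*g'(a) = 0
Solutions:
 g(a) = C1 + Integral(a/cos(a), a)


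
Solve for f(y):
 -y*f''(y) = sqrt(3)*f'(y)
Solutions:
 f(y) = C1 + C2*y^(1 - sqrt(3))


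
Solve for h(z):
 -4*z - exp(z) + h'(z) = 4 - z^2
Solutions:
 h(z) = C1 - z^3/3 + 2*z^2 + 4*z + exp(z)


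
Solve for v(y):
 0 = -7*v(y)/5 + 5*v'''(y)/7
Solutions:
 v(y) = C3*exp(5^(1/3)*7^(2/3)*y/5) + (C1*sin(sqrt(3)*5^(1/3)*7^(2/3)*y/10) + C2*cos(sqrt(3)*5^(1/3)*7^(2/3)*y/10))*exp(-5^(1/3)*7^(2/3)*y/10)


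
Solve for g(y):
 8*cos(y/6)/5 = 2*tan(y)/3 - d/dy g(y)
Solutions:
 g(y) = C1 - 2*log(cos(y))/3 - 48*sin(y/6)/5


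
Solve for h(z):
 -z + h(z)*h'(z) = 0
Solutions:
 h(z) = -sqrt(C1 + z^2)
 h(z) = sqrt(C1 + z^2)


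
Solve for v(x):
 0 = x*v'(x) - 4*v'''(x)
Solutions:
 v(x) = C1 + Integral(C2*airyai(2^(1/3)*x/2) + C3*airybi(2^(1/3)*x/2), x)


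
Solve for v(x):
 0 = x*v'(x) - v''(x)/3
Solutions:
 v(x) = C1 + C2*erfi(sqrt(6)*x/2)


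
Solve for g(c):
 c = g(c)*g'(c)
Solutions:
 g(c) = -sqrt(C1 + c^2)
 g(c) = sqrt(C1 + c^2)


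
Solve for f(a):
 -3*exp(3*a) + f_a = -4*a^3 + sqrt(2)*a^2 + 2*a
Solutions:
 f(a) = C1 - a^4 + sqrt(2)*a^3/3 + a^2 + exp(3*a)


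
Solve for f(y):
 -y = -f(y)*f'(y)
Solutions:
 f(y) = -sqrt(C1 + y^2)
 f(y) = sqrt(C1 + y^2)


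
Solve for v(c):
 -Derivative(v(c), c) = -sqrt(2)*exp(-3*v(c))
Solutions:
 v(c) = log(C1 + 3*sqrt(2)*c)/3
 v(c) = log((-3^(1/3) - 3^(5/6)*I)*(C1 + sqrt(2)*c)^(1/3)/2)
 v(c) = log((-3^(1/3) + 3^(5/6)*I)*(C1 + sqrt(2)*c)^(1/3)/2)


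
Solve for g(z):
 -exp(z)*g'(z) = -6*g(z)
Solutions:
 g(z) = C1*exp(-6*exp(-z))


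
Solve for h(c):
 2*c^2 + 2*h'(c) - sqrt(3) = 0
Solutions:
 h(c) = C1 - c^3/3 + sqrt(3)*c/2


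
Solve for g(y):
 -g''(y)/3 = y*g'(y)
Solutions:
 g(y) = C1 + C2*erf(sqrt(6)*y/2)


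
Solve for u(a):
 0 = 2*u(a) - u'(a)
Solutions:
 u(a) = C1*exp(2*a)


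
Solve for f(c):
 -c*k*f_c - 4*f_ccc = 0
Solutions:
 f(c) = C1 + Integral(C2*airyai(2^(1/3)*c*(-k)^(1/3)/2) + C3*airybi(2^(1/3)*c*(-k)^(1/3)/2), c)


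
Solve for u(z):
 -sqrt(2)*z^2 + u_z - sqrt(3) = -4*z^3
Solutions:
 u(z) = C1 - z^4 + sqrt(2)*z^3/3 + sqrt(3)*z


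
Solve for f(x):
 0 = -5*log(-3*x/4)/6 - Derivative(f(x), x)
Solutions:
 f(x) = C1 - 5*x*log(-x)/6 + 5*x*(-log(3) + 1 + 2*log(2))/6


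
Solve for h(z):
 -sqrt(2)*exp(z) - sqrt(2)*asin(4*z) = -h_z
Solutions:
 h(z) = C1 + sqrt(2)*(z*asin(4*z) + sqrt(1 - 16*z^2)/4) + sqrt(2)*exp(z)


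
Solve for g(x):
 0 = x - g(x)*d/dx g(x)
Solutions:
 g(x) = -sqrt(C1 + x^2)
 g(x) = sqrt(C1 + x^2)


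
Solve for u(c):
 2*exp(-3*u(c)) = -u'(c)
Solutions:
 u(c) = log(C1 - 6*c)/3
 u(c) = log((-3^(1/3) - 3^(5/6)*I)*(C1 - 2*c)^(1/3)/2)
 u(c) = log((-3^(1/3) + 3^(5/6)*I)*(C1 - 2*c)^(1/3)/2)


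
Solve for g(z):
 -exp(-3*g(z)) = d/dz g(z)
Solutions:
 g(z) = log(C1 - 3*z)/3
 g(z) = log((-3^(1/3) - 3^(5/6)*I)*(C1 - z)^(1/3)/2)
 g(z) = log((-3^(1/3) + 3^(5/6)*I)*(C1 - z)^(1/3)/2)


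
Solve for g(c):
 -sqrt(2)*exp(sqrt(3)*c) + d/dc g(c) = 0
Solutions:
 g(c) = C1 + sqrt(6)*exp(sqrt(3)*c)/3


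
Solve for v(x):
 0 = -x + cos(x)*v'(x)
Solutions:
 v(x) = C1 + Integral(x/cos(x), x)


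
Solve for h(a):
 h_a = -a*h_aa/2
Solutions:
 h(a) = C1 + C2/a


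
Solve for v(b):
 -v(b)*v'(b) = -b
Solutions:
 v(b) = -sqrt(C1 + b^2)
 v(b) = sqrt(C1 + b^2)


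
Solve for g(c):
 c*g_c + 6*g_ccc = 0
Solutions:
 g(c) = C1 + Integral(C2*airyai(-6^(2/3)*c/6) + C3*airybi(-6^(2/3)*c/6), c)


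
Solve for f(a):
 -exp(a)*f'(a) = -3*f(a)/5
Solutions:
 f(a) = C1*exp(-3*exp(-a)/5)


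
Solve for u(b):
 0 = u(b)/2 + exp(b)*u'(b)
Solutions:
 u(b) = C1*exp(exp(-b)/2)


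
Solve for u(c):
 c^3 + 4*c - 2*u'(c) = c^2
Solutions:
 u(c) = C1 + c^4/8 - c^3/6 + c^2


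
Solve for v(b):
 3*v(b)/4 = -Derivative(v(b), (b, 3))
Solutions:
 v(b) = C3*exp(-6^(1/3)*b/2) + (C1*sin(2^(1/3)*3^(5/6)*b/4) + C2*cos(2^(1/3)*3^(5/6)*b/4))*exp(6^(1/3)*b/4)


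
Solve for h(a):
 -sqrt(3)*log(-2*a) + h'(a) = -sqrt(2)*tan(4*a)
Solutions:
 h(a) = C1 + sqrt(3)*a*(log(-a) - 1) + sqrt(3)*a*log(2) + sqrt(2)*log(cos(4*a))/4


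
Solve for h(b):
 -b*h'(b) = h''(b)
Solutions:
 h(b) = C1 + C2*erf(sqrt(2)*b/2)


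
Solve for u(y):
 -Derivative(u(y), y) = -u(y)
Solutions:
 u(y) = C1*exp(y)


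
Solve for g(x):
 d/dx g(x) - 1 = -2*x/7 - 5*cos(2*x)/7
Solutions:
 g(x) = C1 - x^2/7 + x - 5*sin(2*x)/14


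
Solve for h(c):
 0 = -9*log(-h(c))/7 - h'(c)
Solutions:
 -li(-h(c)) = C1 - 9*c/7


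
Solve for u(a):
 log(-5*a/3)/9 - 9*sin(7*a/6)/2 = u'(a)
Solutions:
 u(a) = C1 + a*log(-a)/9 - a*log(3)/9 - a/9 + a*log(5)/9 + 27*cos(7*a/6)/7


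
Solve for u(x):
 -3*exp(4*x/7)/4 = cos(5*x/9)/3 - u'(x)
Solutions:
 u(x) = C1 + 21*exp(4*x/7)/16 + 3*sin(5*x/9)/5


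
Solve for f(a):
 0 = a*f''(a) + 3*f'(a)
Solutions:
 f(a) = C1 + C2/a^2


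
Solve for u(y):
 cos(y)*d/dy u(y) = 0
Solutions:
 u(y) = C1


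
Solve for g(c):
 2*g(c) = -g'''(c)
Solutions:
 g(c) = C3*exp(-2^(1/3)*c) + (C1*sin(2^(1/3)*sqrt(3)*c/2) + C2*cos(2^(1/3)*sqrt(3)*c/2))*exp(2^(1/3)*c/2)


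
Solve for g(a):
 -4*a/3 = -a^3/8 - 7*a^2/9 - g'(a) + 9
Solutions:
 g(a) = C1 - a^4/32 - 7*a^3/27 + 2*a^2/3 + 9*a


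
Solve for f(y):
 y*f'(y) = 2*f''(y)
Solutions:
 f(y) = C1 + C2*erfi(y/2)


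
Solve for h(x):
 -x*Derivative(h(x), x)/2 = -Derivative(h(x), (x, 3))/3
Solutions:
 h(x) = C1 + Integral(C2*airyai(2^(2/3)*3^(1/3)*x/2) + C3*airybi(2^(2/3)*3^(1/3)*x/2), x)


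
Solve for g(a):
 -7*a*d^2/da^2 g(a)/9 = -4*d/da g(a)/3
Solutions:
 g(a) = C1 + C2*a^(19/7)


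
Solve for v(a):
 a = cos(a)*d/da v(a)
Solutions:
 v(a) = C1 + Integral(a/cos(a), a)


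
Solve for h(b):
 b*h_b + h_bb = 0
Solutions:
 h(b) = C1 + C2*erf(sqrt(2)*b/2)


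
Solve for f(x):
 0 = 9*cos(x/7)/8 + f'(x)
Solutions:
 f(x) = C1 - 63*sin(x/7)/8


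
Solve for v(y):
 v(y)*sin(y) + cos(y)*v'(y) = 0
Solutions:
 v(y) = C1*cos(y)


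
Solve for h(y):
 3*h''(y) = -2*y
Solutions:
 h(y) = C1 + C2*y - y^3/9


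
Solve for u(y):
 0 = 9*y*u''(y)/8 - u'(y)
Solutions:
 u(y) = C1 + C2*y^(17/9)


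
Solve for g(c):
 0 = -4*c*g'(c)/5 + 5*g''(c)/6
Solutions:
 g(c) = C1 + C2*erfi(2*sqrt(3)*c/5)


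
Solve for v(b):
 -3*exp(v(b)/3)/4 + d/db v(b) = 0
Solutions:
 v(b) = 3*log(-1/(C1 + 3*b)) + 3*log(12)


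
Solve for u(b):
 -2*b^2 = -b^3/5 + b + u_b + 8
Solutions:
 u(b) = C1 + b^4/20 - 2*b^3/3 - b^2/2 - 8*b


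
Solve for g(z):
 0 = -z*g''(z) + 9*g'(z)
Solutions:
 g(z) = C1 + C2*z^10


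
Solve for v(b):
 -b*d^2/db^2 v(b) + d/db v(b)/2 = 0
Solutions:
 v(b) = C1 + C2*b^(3/2)


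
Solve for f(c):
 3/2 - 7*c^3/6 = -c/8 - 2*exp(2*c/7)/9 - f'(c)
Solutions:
 f(c) = C1 + 7*c^4/24 - c^2/16 - 3*c/2 - 7*exp(2*c/7)/9


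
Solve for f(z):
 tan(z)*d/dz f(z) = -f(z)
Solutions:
 f(z) = C1/sin(z)


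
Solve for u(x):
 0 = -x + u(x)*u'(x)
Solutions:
 u(x) = -sqrt(C1 + x^2)
 u(x) = sqrt(C1 + x^2)


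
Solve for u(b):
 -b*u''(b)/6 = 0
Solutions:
 u(b) = C1 + C2*b


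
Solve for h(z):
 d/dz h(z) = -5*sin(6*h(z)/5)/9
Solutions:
 5*z/9 + 5*log(cos(6*h(z)/5) - 1)/12 - 5*log(cos(6*h(z)/5) + 1)/12 = C1


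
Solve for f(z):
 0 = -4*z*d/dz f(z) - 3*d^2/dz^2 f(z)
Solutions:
 f(z) = C1 + C2*erf(sqrt(6)*z/3)


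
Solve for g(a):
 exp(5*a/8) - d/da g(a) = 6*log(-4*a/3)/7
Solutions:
 g(a) = C1 - 6*a*log(-a)/7 + 6*a*(-2*log(2) + 1 + log(3))/7 + 8*exp(5*a/8)/5


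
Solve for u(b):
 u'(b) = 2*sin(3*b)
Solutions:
 u(b) = C1 - 2*cos(3*b)/3


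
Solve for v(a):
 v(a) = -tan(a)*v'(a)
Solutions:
 v(a) = C1/sin(a)


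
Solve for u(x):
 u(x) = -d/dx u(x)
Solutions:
 u(x) = C1*exp(-x)


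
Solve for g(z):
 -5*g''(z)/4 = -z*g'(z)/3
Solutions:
 g(z) = C1 + C2*erfi(sqrt(30)*z/15)


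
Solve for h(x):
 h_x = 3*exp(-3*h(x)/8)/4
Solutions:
 h(x) = 8*log(C1 + 9*x/32)/3
 h(x) = 8*log((-6^(1/3) - 2^(1/3)*3^(5/6)*I)*(C1 + 3*x)^(1/3)/8)
 h(x) = 8*log((-6^(1/3) + 2^(1/3)*3^(5/6)*I)*(C1 + 3*x)^(1/3)/8)


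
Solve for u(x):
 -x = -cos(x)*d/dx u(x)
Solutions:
 u(x) = C1 + Integral(x/cos(x), x)


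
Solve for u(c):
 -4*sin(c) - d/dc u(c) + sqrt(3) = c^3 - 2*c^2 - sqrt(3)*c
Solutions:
 u(c) = C1 - c^4/4 + 2*c^3/3 + sqrt(3)*c^2/2 + sqrt(3)*c + 4*cos(c)


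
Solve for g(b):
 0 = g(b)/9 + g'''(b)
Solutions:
 g(b) = C3*exp(-3^(1/3)*b/3) + (C1*sin(3^(5/6)*b/6) + C2*cos(3^(5/6)*b/6))*exp(3^(1/3)*b/6)


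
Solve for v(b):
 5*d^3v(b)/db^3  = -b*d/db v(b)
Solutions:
 v(b) = C1 + Integral(C2*airyai(-5^(2/3)*b/5) + C3*airybi(-5^(2/3)*b/5), b)


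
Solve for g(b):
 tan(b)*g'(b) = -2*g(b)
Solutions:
 g(b) = C1/sin(b)^2


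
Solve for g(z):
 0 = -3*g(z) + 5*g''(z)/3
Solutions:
 g(z) = C1*exp(-3*sqrt(5)*z/5) + C2*exp(3*sqrt(5)*z/5)


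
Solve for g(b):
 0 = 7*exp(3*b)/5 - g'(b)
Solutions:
 g(b) = C1 + 7*exp(3*b)/15


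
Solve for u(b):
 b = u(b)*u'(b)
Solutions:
 u(b) = -sqrt(C1 + b^2)
 u(b) = sqrt(C1 + b^2)


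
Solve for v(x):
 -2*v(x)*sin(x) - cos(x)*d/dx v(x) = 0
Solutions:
 v(x) = C1*cos(x)^2


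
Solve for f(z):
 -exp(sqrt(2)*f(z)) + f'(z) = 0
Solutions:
 f(z) = sqrt(2)*(2*log(-1/(C1 + z)) - log(2))/4


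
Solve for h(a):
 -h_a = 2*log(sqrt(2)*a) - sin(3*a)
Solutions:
 h(a) = C1 - 2*a*log(a) - a*log(2) + 2*a - cos(3*a)/3


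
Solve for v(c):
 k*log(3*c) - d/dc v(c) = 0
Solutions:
 v(c) = C1 + c*k*log(c) - c*k + c*k*log(3)


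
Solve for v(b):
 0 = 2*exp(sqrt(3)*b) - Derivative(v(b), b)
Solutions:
 v(b) = C1 + 2*sqrt(3)*exp(sqrt(3)*b)/3


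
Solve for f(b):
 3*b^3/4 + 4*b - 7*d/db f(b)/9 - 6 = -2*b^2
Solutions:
 f(b) = C1 + 27*b^4/112 + 6*b^3/7 + 18*b^2/7 - 54*b/7


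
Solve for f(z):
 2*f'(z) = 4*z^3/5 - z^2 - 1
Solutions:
 f(z) = C1 + z^4/10 - z^3/6 - z/2


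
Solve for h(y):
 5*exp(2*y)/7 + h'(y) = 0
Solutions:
 h(y) = C1 - 5*exp(2*y)/14


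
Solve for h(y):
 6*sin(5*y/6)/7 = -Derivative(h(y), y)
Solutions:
 h(y) = C1 + 36*cos(5*y/6)/35


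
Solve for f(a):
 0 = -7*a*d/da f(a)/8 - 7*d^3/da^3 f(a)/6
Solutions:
 f(a) = C1 + Integral(C2*airyai(-6^(1/3)*a/2) + C3*airybi(-6^(1/3)*a/2), a)


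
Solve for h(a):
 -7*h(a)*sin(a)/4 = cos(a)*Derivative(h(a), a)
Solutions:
 h(a) = C1*cos(a)^(7/4)


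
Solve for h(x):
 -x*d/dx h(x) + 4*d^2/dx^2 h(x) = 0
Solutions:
 h(x) = C1 + C2*erfi(sqrt(2)*x/4)


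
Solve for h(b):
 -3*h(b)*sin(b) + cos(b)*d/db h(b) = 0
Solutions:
 h(b) = C1/cos(b)^3


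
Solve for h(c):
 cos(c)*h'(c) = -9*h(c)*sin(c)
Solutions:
 h(c) = C1*cos(c)^9


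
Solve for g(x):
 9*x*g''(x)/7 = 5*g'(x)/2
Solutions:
 g(x) = C1 + C2*x^(53/18)


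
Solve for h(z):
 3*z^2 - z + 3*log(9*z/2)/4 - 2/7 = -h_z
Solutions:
 h(z) = C1 - z^3 + z^2/2 - 3*z*log(z)/4 - 3*z*log(3)/2 + 3*z*log(2)/4 + 29*z/28


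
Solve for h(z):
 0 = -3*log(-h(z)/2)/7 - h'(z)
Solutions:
 7*Integral(1/(log(-_y) - log(2)), (_y, h(z)))/3 = C1 - z


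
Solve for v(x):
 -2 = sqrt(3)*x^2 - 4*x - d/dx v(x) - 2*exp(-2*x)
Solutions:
 v(x) = C1 + sqrt(3)*x^3/3 - 2*x^2 + 2*x + exp(-2*x)


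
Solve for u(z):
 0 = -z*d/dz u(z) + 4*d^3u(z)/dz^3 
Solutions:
 u(z) = C1 + Integral(C2*airyai(2^(1/3)*z/2) + C3*airybi(2^(1/3)*z/2), z)


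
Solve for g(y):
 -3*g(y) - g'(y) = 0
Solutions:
 g(y) = C1*exp(-3*y)


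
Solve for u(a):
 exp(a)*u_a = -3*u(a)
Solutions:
 u(a) = C1*exp(3*exp(-a))


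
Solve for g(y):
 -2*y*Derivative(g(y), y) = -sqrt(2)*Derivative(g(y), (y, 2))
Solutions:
 g(y) = C1 + C2*erfi(2^(3/4)*y/2)


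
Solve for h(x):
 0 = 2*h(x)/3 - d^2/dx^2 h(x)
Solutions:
 h(x) = C1*exp(-sqrt(6)*x/3) + C2*exp(sqrt(6)*x/3)


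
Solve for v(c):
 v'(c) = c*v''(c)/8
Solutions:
 v(c) = C1 + C2*c^9


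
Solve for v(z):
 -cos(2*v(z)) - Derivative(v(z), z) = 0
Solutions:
 v(z) = -asin((C1 + exp(4*z))/(C1 - exp(4*z)))/2 + pi/2
 v(z) = asin((C1 + exp(4*z))/(C1 - exp(4*z)))/2


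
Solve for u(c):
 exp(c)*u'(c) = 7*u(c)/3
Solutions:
 u(c) = C1*exp(-7*exp(-c)/3)


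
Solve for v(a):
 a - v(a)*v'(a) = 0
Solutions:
 v(a) = -sqrt(C1 + a^2)
 v(a) = sqrt(C1 + a^2)


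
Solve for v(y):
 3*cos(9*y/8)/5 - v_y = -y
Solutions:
 v(y) = C1 + y^2/2 + 8*sin(9*y/8)/15


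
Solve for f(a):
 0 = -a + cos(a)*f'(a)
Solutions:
 f(a) = C1 + Integral(a/cos(a), a)


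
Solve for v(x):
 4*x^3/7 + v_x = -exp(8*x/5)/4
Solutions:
 v(x) = C1 - x^4/7 - 5*exp(8*x/5)/32


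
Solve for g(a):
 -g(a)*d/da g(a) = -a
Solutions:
 g(a) = -sqrt(C1 + a^2)
 g(a) = sqrt(C1 + a^2)


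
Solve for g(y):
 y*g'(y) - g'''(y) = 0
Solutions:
 g(y) = C1 + Integral(C2*airyai(y) + C3*airybi(y), y)


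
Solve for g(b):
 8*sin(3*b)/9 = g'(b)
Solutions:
 g(b) = C1 - 8*cos(3*b)/27


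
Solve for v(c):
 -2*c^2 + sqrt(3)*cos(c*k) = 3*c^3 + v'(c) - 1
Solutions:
 v(c) = C1 - 3*c^4/4 - 2*c^3/3 + c + sqrt(3)*sin(c*k)/k


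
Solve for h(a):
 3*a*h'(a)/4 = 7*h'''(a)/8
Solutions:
 h(a) = C1 + Integral(C2*airyai(6^(1/3)*7^(2/3)*a/7) + C3*airybi(6^(1/3)*7^(2/3)*a/7), a)


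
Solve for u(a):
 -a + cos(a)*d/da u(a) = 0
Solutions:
 u(a) = C1 + Integral(a/cos(a), a)


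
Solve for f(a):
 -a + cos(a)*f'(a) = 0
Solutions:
 f(a) = C1 + Integral(a/cos(a), a)


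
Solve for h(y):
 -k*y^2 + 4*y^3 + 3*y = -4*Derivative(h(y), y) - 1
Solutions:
 h(y) = C1 + k*y^3/12 - y^4/4 - 3*y^2/8 - y/4


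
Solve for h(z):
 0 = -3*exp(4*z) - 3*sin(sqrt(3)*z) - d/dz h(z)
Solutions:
 h(z) = C1 - 3*exp(4*z)/4 + sqrt(3)*cos(sqrt(3)*z)


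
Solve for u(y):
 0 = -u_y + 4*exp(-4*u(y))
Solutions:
 u(y) = log(-I*(C1 + 16*y)^(1/4))
 u(y) = log(I*(C1 + 16*y)^(1/4))
 u(y) = log(-(C1 + 16*y)^(1/4))
 u(y) = log(C1 + 16*y)/4


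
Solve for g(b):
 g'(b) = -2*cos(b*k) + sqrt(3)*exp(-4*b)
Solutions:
 g(b) = C1 - sqrt(3)*exp(-4*b)/4 - 2*sin(b*k)/k


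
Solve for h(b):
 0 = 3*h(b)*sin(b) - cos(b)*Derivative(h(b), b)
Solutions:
 h(b) = C1/cos(b)^3


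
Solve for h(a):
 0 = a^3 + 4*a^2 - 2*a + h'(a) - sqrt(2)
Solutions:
 h(a) = C1 - a^4/4 - 4*a^3/3 + a^2 + sqrt(2)*a


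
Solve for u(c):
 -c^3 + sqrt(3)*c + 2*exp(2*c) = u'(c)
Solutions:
 u(c) = C1 - c^4/4 + sqrt(3)*c^2/2 + exp(2*c)


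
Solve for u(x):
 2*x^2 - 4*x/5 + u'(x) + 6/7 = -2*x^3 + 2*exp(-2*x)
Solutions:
 u(x) = C1 - x^4/2 - 2*x^3/3 + 2*x^2/5 - 6*x/7 - exp(-2*x)


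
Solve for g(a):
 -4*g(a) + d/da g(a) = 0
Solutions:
 g(a) = C1*exp(4*a)


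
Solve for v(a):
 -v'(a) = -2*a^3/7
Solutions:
 v(a) = C1 + a^4/14


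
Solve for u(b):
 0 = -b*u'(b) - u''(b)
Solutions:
 u(b) = C1 + C2*erf(sqrt(2)*b/2)


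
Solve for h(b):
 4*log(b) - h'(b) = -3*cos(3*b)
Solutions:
 h(b) = C1 + 4*b*log(b) - 4*b + sin(3*b)


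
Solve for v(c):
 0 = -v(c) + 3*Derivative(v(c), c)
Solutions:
 v(c) = C1*exp(c/3)


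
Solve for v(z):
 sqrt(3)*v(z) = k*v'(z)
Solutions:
 v(z) = C1*exp(sqrt(3)*z/k)


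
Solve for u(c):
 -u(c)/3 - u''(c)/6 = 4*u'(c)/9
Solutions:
 u(c) = (C1*sin(sqrt(2)*c/3) + C2*cos(sqrt(2)*c/3))*exp(-4*c/3)


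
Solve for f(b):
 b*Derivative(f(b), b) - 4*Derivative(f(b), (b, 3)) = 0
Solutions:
 f(b) = C1 + Integral(C2*airyai(2^(1/3)*b/2) + C3*airybi(2^(1/3)*b/2), b)


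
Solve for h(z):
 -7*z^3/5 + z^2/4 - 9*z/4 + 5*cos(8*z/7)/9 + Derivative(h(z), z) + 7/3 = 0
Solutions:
 h(z) = C1 + 7*z^4/20 - z^3/12 + 9*z^2/8 - 7*z/3 - 35*sin(8*z/7)/72


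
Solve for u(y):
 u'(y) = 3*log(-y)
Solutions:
 u(y) = C1 + 3*y*log(-y) - 3*y


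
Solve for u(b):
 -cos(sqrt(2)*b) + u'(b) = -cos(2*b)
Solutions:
 u(b) = C1 - sin(2*b)/2 + sqrt(2)*sin(sqrt(2)*b)/2


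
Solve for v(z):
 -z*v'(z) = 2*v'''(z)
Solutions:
 v(z) = C1 + Integral(C2*airyai(-2^(2/3)*z/2) + C3*airybi(-2^(2/3)*z/2), z)


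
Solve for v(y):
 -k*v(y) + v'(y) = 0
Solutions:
 v(y) = C1*exp(k*y)


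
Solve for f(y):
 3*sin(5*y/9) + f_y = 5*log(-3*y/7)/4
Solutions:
 f(y) = C1 + 5*y*log(-y)/4 - 5*y*log(7)/4 - 5*y/4 + 5*y*log(3)/4 + 27*cos(5*y/9)/5


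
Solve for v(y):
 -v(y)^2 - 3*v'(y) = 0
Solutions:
 v(y) = 3/(C1 + y)


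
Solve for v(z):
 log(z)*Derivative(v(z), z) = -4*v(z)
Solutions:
 v(z) = C1*exp(-4*li(z))


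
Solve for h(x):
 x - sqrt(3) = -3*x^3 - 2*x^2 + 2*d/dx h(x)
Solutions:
 h(x) = C1 + 3*x^4/8 + x^3/3 + x^2/4 - sqrt(3)*x/2
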